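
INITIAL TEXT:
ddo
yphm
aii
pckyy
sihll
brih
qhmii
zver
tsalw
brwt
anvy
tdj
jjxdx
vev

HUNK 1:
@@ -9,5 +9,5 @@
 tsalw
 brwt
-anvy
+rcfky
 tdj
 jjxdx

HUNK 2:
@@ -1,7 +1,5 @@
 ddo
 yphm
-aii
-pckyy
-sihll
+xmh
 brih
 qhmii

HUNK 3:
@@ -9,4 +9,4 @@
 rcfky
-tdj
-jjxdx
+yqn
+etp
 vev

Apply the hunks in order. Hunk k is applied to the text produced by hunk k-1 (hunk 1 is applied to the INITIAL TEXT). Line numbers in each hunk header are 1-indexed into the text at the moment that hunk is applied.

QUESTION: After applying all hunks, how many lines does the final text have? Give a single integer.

Hunk 1: at line 9 remove [anvy] add [rcfky] -> 14 lines: ddo yphm aii pckyy sihll brih qhmii zver tsalw brwt rcfky tdj jjxdx vev
Hunk 2: at line 1 remove [aii,pckyy,sihll] add [xmh] -> 12 lines: ddo yphm xmh brih qhmii zver tsalw brwt rcfky tdj jjxdx vev
Hunk 3: at line 9 remove [tdj,jjxdx] add [yqn,etp] -> 12 lines: ddo yphm xmh brih qhmii zver tsalw brwt rcfky yqn etp vev
Final line count: 12

Answer: 12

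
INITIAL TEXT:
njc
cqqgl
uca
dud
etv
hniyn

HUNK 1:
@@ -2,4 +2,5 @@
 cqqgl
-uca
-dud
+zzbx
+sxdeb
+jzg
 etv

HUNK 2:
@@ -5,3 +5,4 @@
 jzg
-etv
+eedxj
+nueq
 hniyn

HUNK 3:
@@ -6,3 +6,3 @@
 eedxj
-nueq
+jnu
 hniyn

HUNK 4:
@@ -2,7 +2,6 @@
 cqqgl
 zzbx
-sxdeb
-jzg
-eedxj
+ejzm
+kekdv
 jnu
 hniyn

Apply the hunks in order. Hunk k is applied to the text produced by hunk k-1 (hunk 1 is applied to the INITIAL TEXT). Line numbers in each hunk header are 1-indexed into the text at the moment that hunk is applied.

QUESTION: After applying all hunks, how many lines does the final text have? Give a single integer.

Answer: 7

Derivation:
Hunk 1: at line 2 remove [uca,dud] add [zzbx,sxdeb,jzg] -> 7 lines: njc cqqgl zzbx sxdeb jzg etv hniyn
Hunk 2: at line 5 remove [etv] add [eedxj,nueq] -> 8 lines: njc cqqgl zzbx sxdeb jzg eedxj nueq hniyn
Hunk 3: at line 6 remove [nueq] add [jnu] -> 8 lines: njc cqqgl zzbx sxdeb jzg eedxj jnu hniyn
Hunk 4: at line 2 remove [sxdeb,jzg,eedxj] add [ejzm,kekdv] -> 7 lines: njc cqqgl zzbx ejzm kekdv jnu hniyn
Final line count: 7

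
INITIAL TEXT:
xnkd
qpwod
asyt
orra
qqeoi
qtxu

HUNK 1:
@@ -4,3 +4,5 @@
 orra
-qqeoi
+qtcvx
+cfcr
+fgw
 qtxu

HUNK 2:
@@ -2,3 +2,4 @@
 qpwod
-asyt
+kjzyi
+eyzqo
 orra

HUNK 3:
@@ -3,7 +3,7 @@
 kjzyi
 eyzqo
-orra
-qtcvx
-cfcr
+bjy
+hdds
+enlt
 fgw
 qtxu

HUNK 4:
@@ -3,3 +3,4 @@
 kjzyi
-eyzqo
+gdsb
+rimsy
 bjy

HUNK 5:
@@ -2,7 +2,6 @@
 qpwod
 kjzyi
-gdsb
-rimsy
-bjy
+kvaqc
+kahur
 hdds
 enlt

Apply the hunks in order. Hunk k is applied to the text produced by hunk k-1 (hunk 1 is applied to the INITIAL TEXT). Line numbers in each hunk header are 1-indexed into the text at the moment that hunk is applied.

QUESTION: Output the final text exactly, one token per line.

Answer: xnkd
qpwod
kjzyi
kvaqc
kahur
hdds
enlt
fgw
qtxu

Derivation:
Hunk 1: at line 4 remove [qqeoi] add [qtcvx,cfcr,fgw] -> 8 lines: xnkd qpwod asyt orra qtcvx cfcr fgw qtxu
Hunk 2: at line 2 remove [asyt] add [kjzyi,eyzqo] -> 9 lines: xnkd qpwod kjzyi eyzqo orra qtcvx cfcr fgw qtxu
Hunk 3: at line 3 remove [orra,qtcvx,cfcr] add [bjy,hdds,enlt] -> 9 lines: xnkd qpwod kjzyi eyzqo bjy hdds enlt fgw qtxu
Hunk 4: at line 3 remove [eyzqo] add [gdsb,rimsy] -> 10 lines: xnkd qpwod kjzyi gdsb rimsy bjy hdds enlt fgw qtxu
Hunk 5: at line 2 remove [gdsb,rimsy,bjy] add [kvaqc,kahur] -> 9 lines: xnkd qpwod kjzyi kvaqc kahur hdds enlt fgw qtxu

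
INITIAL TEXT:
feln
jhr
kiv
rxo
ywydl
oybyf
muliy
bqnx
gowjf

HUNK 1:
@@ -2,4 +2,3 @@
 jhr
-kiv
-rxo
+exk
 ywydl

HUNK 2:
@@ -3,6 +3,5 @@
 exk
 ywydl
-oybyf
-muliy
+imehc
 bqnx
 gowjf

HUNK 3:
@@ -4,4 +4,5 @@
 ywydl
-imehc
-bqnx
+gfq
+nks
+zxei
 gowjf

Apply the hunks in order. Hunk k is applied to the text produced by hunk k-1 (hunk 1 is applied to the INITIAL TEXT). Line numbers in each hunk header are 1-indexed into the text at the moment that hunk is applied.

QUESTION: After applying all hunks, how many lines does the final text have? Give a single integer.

Hunk 1: at line 2 remove [kiv,rxo] add [exk] -> 8 lines: feln jhr exk ywydl oybyf muliy bqnx gowjf
Hunk 2: at line 3 remove [oybyf,muliy] add [imehc] -> 7 lines: feln jhr exk ywydl imehc bqnx gowjf
Hunk 3: at line 4 remove [imehc,bqnx] add [gfq,nks,zxei] -> 8 lines: feln jhr exk ywydl gfq nks zxei gowjf
Final line count: 8

Answer: 8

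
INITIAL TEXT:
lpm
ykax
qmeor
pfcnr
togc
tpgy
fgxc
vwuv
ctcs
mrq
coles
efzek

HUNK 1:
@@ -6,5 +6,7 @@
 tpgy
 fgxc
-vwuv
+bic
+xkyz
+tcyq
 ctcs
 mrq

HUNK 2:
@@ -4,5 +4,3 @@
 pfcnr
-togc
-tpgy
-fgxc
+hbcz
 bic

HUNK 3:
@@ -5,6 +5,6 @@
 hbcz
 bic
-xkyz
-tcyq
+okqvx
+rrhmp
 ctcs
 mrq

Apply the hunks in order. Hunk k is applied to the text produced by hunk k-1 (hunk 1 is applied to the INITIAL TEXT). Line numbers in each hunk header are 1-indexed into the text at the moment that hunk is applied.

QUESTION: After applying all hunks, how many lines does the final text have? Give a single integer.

Answer: 12

Derivation:
Hunk 1: at line 6 remove [vwuv] add [bic,xkyz,tcyq] -> 14 lines: lpm ykax qmeor pfcnr togc tpgy fgxc bic xkyz tcyq ctcs mrq coles efzek
Hunk 2: at line 4 remove [togc,tpgy,fgxc] add [hbcz] -> 12 lines: lpm ykax qmeor pfcnr hbcz bic xkyz tcyq ctcs mrq coles efzek
Hunk 3: at line 5 remove [xkyz,tcyq] add [okqvx,rrhmp] -> 12 lines: lpm ykax qmeor pfcnr hbcz bic okqvx rrhmp ctcs mrq coles efzek
Final line count: 12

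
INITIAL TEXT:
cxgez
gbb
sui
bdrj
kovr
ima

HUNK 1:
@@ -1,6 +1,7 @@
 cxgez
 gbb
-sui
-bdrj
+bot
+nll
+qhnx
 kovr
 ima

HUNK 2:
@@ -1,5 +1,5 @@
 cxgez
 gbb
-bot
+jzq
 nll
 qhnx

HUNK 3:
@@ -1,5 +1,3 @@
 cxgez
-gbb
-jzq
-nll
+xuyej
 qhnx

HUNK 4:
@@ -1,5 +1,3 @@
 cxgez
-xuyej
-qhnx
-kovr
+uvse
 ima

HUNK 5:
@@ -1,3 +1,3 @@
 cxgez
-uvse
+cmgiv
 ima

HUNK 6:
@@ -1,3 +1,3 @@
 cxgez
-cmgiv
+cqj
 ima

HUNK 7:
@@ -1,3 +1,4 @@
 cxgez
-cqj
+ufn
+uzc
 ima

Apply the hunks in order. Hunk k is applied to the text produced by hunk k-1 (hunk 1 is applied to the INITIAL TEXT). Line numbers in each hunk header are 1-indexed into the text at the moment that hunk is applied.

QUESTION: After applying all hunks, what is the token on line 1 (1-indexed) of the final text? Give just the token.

Hunk 1: at line 1 remove [sui,bdrj] add [bot,nll,qhnx] -> 7 lines: cxgez gbb bot nll qhnx kovr ima
Hunk 2: at line 1 remove [bot] add [jzq] -> 7 lines: cxgez gbb jzq nll qhnx kovr ima
Hunk 3: at line 1 remove [gbb,jzq,nll] add [xuyej] -> 5 lines: cxgez xuyej qhnx kovr ima
Hunk 4: at line 1 remove [xuyej,qhnx,kovr] add [uvse] -> 3 lines: cxgez uvse ima
Hunk 5: at line 1 remove [uvse] add [cmgiv] -> 3 lines: cxgez cmgiv ima
Hunk 6: at line 1 remove [cmgiv] add [cqj] -> 3 lines: cxgez cqj ima
Hunk 7: at line 1 remove [cqj] add [ufn,uzc] -> 4 lines: cxgez ufn uzc ima
Final line 1: cxgez

Answer: cxgez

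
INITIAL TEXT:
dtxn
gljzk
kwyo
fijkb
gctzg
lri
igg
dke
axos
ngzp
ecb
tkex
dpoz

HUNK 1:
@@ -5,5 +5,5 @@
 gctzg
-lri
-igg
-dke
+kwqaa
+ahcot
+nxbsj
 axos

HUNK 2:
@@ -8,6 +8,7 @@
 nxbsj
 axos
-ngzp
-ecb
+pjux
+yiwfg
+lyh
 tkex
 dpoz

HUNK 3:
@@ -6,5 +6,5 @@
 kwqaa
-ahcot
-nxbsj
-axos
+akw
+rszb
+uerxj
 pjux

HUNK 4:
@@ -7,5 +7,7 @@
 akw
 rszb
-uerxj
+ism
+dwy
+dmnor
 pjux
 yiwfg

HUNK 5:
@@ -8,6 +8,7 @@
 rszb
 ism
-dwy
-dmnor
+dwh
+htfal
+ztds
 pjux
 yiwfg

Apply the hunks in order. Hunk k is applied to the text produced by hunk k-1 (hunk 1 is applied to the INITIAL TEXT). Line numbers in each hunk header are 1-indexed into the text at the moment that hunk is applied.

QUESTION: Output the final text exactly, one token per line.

Hunk 1: at line 5 remove [lri,igg,dke] add [kwqaa,ahcot,nxbsj] -> 13 lines: dtxn gljzk kwyo fijkb gctzg kwqaa ahcot nxbsj axos ngzp ecb tkex dpoz
Hunk 2: at line 8 remove [ngzp,ecb] add [pjux,yiwfg,lyh] -> 14 lines: dtxn gljzk kwyo fijkb gctzg kwqaa ahcot nxbsj axos pjux yiwfg lyh tkex dpoz
Hunk 3: at line 6 remove [ahcot,nxbsj,axos] add [akw,rszb,uerxj] -> 14 lines: dtxn gljzk kwyo fijkb gctzg kwqaa akw rszb uerxj pjux yiwfg lyh tkex dpoz
Hunk 4: at line 7 remove [uerxj] add [ism,dwy,dmnor] -> 16 lines: dtxn gljzk kwyo fijkb gctzg kwqaa akw rszb ism dwy dmnor pjux yiwfg lyh tkex dpoz
Hunk 5: at line 8 remove [dwy,dmnor] add [dwh,htfal,ztds] -> 17 lines: dtxn gljzk kwyo fijkb gctzg kwqaa akw rszb ism dwh htfal ztds pjux yiwfg lyh tkex dpoz

Answer: dtxn
gljzk
kwyo
fijkb
gctzg
kwqaa
akw
rszb
ism
dwh
htfal
ztds
pjux
yiwfg
lyh
tkex
dpoz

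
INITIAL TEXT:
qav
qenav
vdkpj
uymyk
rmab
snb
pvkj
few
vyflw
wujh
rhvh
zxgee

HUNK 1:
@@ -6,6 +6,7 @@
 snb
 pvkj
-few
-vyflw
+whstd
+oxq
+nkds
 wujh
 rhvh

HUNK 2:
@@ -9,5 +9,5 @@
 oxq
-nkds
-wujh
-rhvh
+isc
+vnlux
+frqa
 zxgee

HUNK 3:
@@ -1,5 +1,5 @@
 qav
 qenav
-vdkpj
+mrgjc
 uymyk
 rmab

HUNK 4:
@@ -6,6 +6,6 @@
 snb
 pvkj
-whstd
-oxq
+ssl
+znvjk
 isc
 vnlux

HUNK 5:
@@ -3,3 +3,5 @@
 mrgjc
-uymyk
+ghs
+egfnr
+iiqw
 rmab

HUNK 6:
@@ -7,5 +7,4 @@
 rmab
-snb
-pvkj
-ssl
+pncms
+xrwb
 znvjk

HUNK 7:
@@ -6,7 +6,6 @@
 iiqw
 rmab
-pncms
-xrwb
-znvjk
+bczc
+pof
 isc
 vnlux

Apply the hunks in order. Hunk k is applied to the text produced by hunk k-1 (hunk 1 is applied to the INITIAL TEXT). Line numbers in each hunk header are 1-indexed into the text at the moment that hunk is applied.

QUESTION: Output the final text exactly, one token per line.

Hunk 1: at line 6 remove [few,vyflw] add [whstd,oxq,nkds] -> 13 lines: qav qenav vdkpj uymyk rmab snb pvkj whstd oxq nkds wujh rhvh zxgee
Hunk 2: at line 9 remove [nkds,wujh,rhvh] add [isc,vnlux,frqa] -> 13 lines: qav qenav vdkpj uymyk rmab snb pvkj whstd oxq isc vnlux frqa zxgee
Hunk 3: at line 1 remove [vdkpj] add [mrgjc] -> 13 lines: qav qenav mrgjc uymyk rmab snb pvkj whstd oxq isc vnlux frqa zxgee
Hunk 4: at line 6 remove [whstd,oxq] add [ssl,znvjk] -> 13 lines: qav qenav mrgjc uymyk rmab snb pvkj ssl znvjk isc vnlux frqa zxgee
Hunk 5: at line 3 remove [uymyk] add [ghs,egfnr,iiqw] -> 15 lines: qav qenav mrgjc ghs egfnr iiqw rmab snb pvkj ssl znvjk isc vnlux frqa zxgee
Hunk 6: at line 7 remove [snb,pvkj,ssl] add [pncms,xrwb] -> 14 lines: qav qenav mrgjc ghs egfnr iiqw rmab pncms xrwb znvjk isc vnlux frqa zxgee
Hunk 7: at line 6 remove [pncms,xrwb,znvjk] add [bczc,pof] -> 13 lines: qav qenav mrgjc ghs egfnr iiqw rmab bczc pof isc vnlux frqa zxgee

Answer: qav
qenav
mrgjc
ghs
egfnr
iiqw
rmab
bczc
pof
isc
vnlux
frqa
zxgee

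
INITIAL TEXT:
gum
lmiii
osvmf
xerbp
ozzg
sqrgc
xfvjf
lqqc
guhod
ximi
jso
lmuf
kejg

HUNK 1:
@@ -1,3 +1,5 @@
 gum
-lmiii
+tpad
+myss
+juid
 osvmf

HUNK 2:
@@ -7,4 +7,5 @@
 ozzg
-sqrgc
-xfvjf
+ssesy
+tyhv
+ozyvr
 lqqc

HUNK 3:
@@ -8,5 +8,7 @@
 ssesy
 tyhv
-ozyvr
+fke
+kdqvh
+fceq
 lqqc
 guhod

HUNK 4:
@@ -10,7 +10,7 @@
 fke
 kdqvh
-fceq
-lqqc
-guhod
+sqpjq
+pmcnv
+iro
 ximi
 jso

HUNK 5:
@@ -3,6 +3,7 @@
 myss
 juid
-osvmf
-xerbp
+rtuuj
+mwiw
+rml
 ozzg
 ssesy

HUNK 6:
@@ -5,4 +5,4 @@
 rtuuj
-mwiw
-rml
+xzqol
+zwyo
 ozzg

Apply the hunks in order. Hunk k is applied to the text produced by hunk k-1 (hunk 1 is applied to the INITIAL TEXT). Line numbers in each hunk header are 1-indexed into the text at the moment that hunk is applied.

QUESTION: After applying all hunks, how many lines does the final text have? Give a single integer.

Answer: 19

Derivation:
Hunk 1: at line 1 remove [lmiii] add [tpad,myss,juid] -> 15 lines: gum tpad myss juid osvmf xerbp ozzg sqrgc xfvjf lqqc guhod ximi jso lmuf kejg
Hunk 2: at line 7 remove [sqrgc,xfvjf] add [ssesy,tyhv,ozyvr] -> 16 lines: gum tpad myss juid osvmf xerbp ozzg ssesy tyhv ozyvr lqqc guhod ximi jso lmuf kejg
Hunk 3: at line 8 remove [ozyvr] add [fke,kdqvh,fceq] -> 18 lines: gum tpad myss juid osvmf xerbp ozzg ssesy tyhv fke kdqvh fceq lqqc guhod ximi jso lmuf kejg
Hunk 4: at line 10 remove [fceq,lqqc,guhod] add [sqpjq,pmcnv,iro] -> 18 lines: gum tpad myss juid osvmf xerbp ozzg ssesy tyhv fke kdqvh sqpjq pmcnv iro ximi jso lmuf kejg
Hunk 5: at line 3 remove [osvmf,xerbp] add [rtuuj,mwiw,rml] -> 19 lines: gum tpad myss juid rtuuj mwiw rml ozzg ssesy tyhv fke kdqvh sqpjq pmcnv iro ximi jso lmuf kejg
Hunk 6: at line 5 remove [mwiw,rml] add [xzqol,zwyo] -> 19 lines: gum tpad myss juid rtuuj xzqol zwyo ozzg ssesy tyhv fke kdqvh sqpjq pmcnv iro ximi jso lmuf kejg
Final line count: 19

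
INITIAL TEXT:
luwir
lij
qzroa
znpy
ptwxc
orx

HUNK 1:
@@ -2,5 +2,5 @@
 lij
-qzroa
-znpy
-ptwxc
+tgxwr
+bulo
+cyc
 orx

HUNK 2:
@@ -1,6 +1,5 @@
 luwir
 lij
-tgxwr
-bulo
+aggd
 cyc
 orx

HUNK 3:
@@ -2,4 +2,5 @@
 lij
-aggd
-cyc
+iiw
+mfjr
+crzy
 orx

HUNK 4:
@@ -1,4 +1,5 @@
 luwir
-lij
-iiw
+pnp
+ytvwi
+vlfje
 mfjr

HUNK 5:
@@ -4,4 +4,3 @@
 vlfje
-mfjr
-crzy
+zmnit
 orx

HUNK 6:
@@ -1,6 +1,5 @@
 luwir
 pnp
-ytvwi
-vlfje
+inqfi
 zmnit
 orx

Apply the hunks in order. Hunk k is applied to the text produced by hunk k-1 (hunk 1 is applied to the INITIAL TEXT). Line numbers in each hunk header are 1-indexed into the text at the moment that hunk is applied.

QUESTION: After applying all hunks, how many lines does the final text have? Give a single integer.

Hunk 1: at line 2 remove [qzroa,znpy,ptwxc] add [tgxwr,bulo,cyc] -> 6 lines: luwir lij tgxwr bulo cyc orx
Hunk 2: at line 1 remove [tgxwr,bulo] add [aggd] -> 5 lines: luwir lij aggd cyc orx
Hunk 3: at line 2 remove [aggd,cyc] add [iiw,mfjr,crzy] -> 6 lines: luwir lij iiw mfjr crzy orx
Hunk 4: at line 1 remove [lij,iiw] add [pnp,ytvwi,vlfje] -> 7 lines: luwir pnp ytvwi vlfje mfjr crzy orx
Hunk 5: at line 4 remove [mfjr,crzy] add [zmnit] -> 6 lines: luwir pnp ytvwi vlfje zmnit orx
Hunk 6: at line 1 remove [ytvwi,vlfje] add [inqfi] -> 5 lines: luwir pnp inqfi zmnit orx
Final line count: 5

Answer: 5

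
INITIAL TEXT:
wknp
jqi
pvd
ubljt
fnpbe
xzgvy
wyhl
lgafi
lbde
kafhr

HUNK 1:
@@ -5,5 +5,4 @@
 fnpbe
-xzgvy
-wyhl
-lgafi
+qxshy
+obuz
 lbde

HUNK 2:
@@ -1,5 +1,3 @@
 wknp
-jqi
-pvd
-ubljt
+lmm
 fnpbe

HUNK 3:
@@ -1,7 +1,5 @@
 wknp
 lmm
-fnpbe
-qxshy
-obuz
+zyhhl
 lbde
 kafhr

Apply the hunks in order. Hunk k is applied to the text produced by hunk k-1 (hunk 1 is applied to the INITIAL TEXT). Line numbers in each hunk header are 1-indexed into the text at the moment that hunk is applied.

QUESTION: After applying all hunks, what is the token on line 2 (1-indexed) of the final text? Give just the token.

Hunk 1: at line 5 remove [xzgvy,wyhl,lgafi] add [qxshy,obuz] -> 9 lines: wknp jqi pvd ubljt fnpbe qxshy obuz lbde kafhr
Hunk 2: at line 1 remove [jqi,pvd,ubljt] add [lmm] -> 7 lines: wknp lmm fnpbe qxshy obuz lbde kafhr
Hunk 3: at line 1 remove [fnpbe,qxshy,obuz] add [zyhhl] -> 5 lines: wknp lmm zyhhl lbde kafhr
Final line 2: lmm

Answer: lmm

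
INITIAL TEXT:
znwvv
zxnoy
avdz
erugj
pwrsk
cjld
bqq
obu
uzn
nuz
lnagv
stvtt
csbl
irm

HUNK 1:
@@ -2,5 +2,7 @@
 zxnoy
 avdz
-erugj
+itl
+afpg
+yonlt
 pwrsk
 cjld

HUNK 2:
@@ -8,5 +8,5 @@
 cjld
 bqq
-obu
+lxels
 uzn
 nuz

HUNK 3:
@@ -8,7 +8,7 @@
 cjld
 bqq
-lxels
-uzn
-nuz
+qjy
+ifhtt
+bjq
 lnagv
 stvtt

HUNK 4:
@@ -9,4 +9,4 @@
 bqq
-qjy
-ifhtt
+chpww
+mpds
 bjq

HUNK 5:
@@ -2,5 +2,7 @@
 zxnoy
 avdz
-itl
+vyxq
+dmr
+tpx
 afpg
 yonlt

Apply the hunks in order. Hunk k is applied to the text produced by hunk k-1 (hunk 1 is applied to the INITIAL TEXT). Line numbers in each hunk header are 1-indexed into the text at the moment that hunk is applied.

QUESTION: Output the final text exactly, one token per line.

Hunk 1: at line 2 remove [erugj] add [itl,afpg,yonlt] -> 16 lines: znwvv zxnoy avdz itl afpg yonlt pwrsk cjld bqq obu uzn nuz lnagv stvtt csbl irm
Hunk 2: at line 8 remove [obu] add [lxels] -> 16 lines: znwvv zxnoy avdz itl afpg yonlt pwrsk cjld bqq lxels uzn nuz lnagv stvtt csbl irm
Hunk 3: at line 8 remove [lxels,uzn,nuz] add [qjy,ifhtt,bjq] -> 16 lines: znwvv zxnoy avdz itl afpg yonlt pwrsk cjld bqq qjy ifhtt bjq lnagv stvtt csbl irm
Hunk 4: at line 9 remove [qjy,ifhtt] add [chpww,mpds] -> 16 lines: znwvv zxnoy avdz itl afpg yonlt pwrsk cjld bqq chpww mpds bjq lnagv stvtt csbl irm
Hunk 5: at line 2 remove [itl] add [vyxq,dmr,tpx] -> 18 lines: znwvv zxnoy avdz vyxq dmr tpx afpg yonlt pwrsk cjld bqq chpww mpds bjq lnagv stvtt csbl irm

Answer: znwvv
zxnoy
avdz
vyxq
dmr
tpx
afpg
yonlt
pwrsk
cjld
bqq
chpww
mpds
bjq
lnagv
stvtt
csbl
irm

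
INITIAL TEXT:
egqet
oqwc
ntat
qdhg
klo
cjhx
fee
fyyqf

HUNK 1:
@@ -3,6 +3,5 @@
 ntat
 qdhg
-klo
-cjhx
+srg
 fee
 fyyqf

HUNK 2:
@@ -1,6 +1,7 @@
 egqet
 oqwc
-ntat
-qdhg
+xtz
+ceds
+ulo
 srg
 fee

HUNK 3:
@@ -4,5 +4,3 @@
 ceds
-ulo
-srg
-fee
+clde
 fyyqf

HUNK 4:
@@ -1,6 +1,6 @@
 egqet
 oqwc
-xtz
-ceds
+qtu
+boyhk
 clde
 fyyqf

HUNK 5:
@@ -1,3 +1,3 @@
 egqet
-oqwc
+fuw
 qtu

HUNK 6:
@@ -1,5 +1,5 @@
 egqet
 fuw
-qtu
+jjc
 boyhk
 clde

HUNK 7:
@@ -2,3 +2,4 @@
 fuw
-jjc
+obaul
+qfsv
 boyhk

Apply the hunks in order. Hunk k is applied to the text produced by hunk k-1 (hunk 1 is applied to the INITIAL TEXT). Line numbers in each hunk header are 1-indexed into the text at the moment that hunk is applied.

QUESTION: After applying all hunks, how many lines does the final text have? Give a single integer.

Answer: 7

Derivation:
Hunk 1: at line 3 remove [klo,cjhx] add [srg] -> 7 lines: egqet oqwc ntat qdhg srg fee fyyqf
Hunk 2: at line 1 remove [ntat,qdhg] add [xtz,ceds,ulo] -> 8 lines: egqet oqwc xtz ceds ulo srg fee fyyqf
Hunk 3: at line 4 remove [ulo,srg,fee] add [clde] -> 6 lines: egqet oqwc xtz ceds clde fyyqf
Hunk 4: at line 1 remove [xtz,ceds] add [qtu,boyhk] -> 6 lines: egqet oqwc qtu boyhk clde fyyqf
Hunk 5: at line 1 remove [oqwc] add [fuw] -> 6 lines: egqet fuw qtu boyhk clde fyyqf
Hunk 6: at line 1 remove [qtu] add [jjc] -> 6 lines: egqet fuw jjc boyhk clde fyyqf
Hunk 7: at line 2 remove [jjc] add [obaul,qfsv] -> 7 lines: egqet fuw obaul qfsv boyhk clde fyyqf
Final line count: 7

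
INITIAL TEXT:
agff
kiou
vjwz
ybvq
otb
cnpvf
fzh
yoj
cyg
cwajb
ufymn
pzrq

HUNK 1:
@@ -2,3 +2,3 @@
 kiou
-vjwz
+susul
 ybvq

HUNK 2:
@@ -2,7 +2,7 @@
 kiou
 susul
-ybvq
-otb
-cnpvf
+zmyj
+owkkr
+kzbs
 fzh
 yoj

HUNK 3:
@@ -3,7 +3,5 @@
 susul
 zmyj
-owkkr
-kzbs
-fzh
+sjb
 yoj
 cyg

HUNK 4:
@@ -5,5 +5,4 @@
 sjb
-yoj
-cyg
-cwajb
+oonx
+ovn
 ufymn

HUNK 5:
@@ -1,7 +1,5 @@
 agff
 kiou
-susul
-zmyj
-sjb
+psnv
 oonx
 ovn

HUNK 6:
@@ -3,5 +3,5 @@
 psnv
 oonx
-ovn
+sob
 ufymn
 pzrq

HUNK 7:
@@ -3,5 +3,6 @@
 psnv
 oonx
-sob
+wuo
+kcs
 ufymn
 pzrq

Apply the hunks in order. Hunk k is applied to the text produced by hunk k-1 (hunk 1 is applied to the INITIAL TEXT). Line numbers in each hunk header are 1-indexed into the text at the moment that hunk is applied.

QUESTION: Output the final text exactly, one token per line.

Answer: agff
kiou
psnv
oonx
wuo
kcs
ufymn
pzrq

Derivation:
Hunk 1: at line 2 remove [vjwz] add [susul] -> 12 lines: agff kiou susul ybvq otb cnpvf fzh yoj cyg cwajb ufymn pzrq
Hunk 2: at line 2 remove [ybvq,otb,cnpvf] add [zmyj,owkkr,kzbs] -> 12 lines: agff kiou susul zmyj owkkr kzbs fzh yoj cyg cwajb ufymn pzrq
Hunk 3: at line 3 remove [owkkr,kzbs,fzh] add [sjb] -> 10 lines: agff kiou susul zmyj sjb yoj cyg cwajb ufymn pzrq
Hunk 4: at line 5 remove [yoj,cyg,cwajb] add [oonx,ovn] -> 9 lines: agff kiou susul zmyj sjb oonx ovn ufymn pzrq
Hunk 5: at line 1 remove [susul,zmyj,sjb] add [psnv] -> 7 lines: agff kiou psnv oonx ovn ufymn pzrq
Hunk 6: at line 3 remove [ovn] add [sob] -> 7 lines: agff kiou psnv oonx sob ufymn pzrq
Hunk 7: at line 3 remove [sob] add [wuo,kcs] -> 8 lines: agff kiou psnv oonx wuo kcs ufymn pzrq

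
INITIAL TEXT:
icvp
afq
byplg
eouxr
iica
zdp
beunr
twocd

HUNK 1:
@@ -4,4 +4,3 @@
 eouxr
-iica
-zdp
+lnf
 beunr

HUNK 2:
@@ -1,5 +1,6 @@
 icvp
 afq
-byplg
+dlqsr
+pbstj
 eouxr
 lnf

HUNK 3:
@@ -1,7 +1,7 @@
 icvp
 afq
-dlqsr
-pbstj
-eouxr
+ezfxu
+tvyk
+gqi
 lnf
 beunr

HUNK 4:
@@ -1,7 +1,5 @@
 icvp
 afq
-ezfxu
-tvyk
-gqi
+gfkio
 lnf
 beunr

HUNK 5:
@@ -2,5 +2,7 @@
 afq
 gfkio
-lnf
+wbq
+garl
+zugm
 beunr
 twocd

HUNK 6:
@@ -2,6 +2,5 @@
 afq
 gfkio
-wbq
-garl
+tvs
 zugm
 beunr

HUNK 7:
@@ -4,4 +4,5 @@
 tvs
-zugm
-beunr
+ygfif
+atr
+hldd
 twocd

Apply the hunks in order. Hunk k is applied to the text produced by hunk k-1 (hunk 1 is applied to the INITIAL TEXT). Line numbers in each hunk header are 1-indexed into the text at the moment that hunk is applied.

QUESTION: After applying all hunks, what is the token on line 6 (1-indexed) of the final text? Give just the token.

Hunk 1: at line 4 remove [iica,zdp] add [lnf] -> 7 lines: icvp afq byplg eouxr lnf beunr twocd
Hunk 2: at line 1 remove [byplg] add [dlqsr,pbstj] -> 8 lines: icvp afq dlqsr pbstj eouxr lnf beunr twocd
Hunk 3: at line 1 remove [dlqsr,pbstj,eouxr] add [ezfxu,tvyk,gqi] -> 8 lines: icvp afq ezfxu tvyk gqi lnf beunr twocd
Hunk 4: at line 1 remove [ezfxu,tvyk,gqi] add [gfkio] -> 6 lines: icvp afq gfkio lnf beunr twocd
Hunk 5: at line 2 remove [lnf] add [wbq,garl,zugm] -> 8 lines: icvp afq gfkio wbq garl zugm beunr twocd
Hunk 6: at line 2 remove [wbq,garl] add [tvs] -> 7 lines: icvp afq gfkio tvs zugm beunr twocd
Hunk 7: at line 4 remove [zugm,beunr] add [ygfif,atr,hldd] -> 8 lines: icvp afq gfkio tvs ygfif atr hldd twocd
Final line 6: atr

Answer: atr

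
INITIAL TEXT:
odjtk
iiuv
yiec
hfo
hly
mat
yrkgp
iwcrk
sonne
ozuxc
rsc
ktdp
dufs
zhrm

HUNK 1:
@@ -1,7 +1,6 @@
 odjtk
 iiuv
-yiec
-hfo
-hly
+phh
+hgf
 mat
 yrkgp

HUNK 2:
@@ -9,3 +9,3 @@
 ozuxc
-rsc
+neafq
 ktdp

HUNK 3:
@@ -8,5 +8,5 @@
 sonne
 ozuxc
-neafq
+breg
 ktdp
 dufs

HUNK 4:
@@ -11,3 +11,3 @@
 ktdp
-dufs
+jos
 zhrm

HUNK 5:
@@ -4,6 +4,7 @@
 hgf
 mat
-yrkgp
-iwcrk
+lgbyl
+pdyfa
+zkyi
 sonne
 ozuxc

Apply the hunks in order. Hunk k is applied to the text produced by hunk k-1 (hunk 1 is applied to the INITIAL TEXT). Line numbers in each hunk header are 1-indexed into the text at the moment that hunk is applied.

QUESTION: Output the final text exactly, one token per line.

Hunk 1: at line 1 remove [yiec,hfo,hly] add [phh,hgf] -> 13 lines: odjtk iiuv phh hgf mat yrkgp iwcrk sonne ozuxc rsc ktdp dufs zhrm
Hunk 2: at line 9 remove [rsc] add [neafq] -> 13 lines: odjtk iiuv phh hgf mat yrkgp iwcrk sonne ozuxc neafq ktdp dufs zhrm
Hunk 3: at line 8 remove [neafq] add [breg] -> 13 lines: odjtk iiuv phh hgf mat yrkgp iwcrk sonne ozuxc breg ktdp dufs zhrm
Hunk 4: at line 11 remove [dufs] add [jos] -> 13 lines: odjtk iiuv phh hgf mat yrkgp iwcrk sonne ozuxc breg ktdp jos zhrm
Hunk 5: at line 4 remove [yrkgp,iwcrk] add [lgbyl,pdyfa,zkyi] -> 14 lines: odjtk iiuv phh hgf mat lgbyl pdyfa zkyi sonne ozuxc breg ktdp jos zhrm

Answer: odjtk
iiuv
phh
hgf
mat
lgbyl
pdyfa
zkyi
sonne
ozuxc
breg
ktdp
jos
zhrm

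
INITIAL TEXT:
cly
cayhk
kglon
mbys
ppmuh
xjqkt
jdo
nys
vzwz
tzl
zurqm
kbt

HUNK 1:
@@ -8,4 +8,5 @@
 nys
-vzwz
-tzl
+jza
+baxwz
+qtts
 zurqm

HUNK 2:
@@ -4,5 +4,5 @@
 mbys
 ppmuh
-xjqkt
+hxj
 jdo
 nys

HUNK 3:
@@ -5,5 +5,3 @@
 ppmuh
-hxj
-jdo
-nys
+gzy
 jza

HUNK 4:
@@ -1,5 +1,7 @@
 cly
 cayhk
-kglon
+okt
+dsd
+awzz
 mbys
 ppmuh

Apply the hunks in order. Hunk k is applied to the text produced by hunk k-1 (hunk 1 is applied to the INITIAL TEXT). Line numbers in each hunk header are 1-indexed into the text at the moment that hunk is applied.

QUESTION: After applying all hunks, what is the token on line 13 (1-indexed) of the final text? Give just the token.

Answer: kbt

Derivation:
Hunk 1: at line 8 remove [vzwz,tzl] add [jza,baxwz,qtts] -> 13 lines: cly cayhk kglon mbys ppmuh xjqkt jdo nys jza baxwz qtts zurqm kbt
Hunk 2: at line 4 remove [xjqkt] add [hxj] -> 13 lines: cly cayhk kglon mbys ppmuh hxj jdo nys jza baxwz qtts zurqm kbt
Hunk 3: at line 5 remove [hxj,jdo,nys] add [gzy] -> 11 lines: cly cayhk kglon mbys ppmuh gzy jza baxwz qtts zurqm kbt
Hunk 4: at line 1 remove [kglon] add [okt,dsd,awzz] -> 13 lines: cly cayhk okt dsd awzz mbys ppmuh gzy jza baxwz qtts zurqm kbt
Final line 13: kbt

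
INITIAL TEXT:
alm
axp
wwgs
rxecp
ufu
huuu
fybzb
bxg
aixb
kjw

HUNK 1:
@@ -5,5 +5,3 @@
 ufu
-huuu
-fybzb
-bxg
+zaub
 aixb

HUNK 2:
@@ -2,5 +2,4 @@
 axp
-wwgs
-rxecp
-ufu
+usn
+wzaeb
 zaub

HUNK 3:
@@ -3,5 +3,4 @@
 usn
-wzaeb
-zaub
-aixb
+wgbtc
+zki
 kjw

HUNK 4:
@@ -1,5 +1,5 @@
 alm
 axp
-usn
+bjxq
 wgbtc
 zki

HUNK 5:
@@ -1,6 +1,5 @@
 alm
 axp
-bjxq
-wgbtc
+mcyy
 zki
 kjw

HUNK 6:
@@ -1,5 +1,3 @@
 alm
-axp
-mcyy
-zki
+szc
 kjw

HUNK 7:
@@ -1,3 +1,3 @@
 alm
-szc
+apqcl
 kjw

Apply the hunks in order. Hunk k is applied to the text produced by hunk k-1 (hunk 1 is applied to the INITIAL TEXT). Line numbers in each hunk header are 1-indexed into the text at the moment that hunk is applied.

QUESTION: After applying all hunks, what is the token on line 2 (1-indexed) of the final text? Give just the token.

Hunk 1: at line 5 remove [huuu,fybzb,bxg] add [zaub] -> 8 lines: alm axp wwgs rxecp ufu zaub aixb kjw
Hunk 2: at line 2 remove [wwgs,rxecp,ufu] add [usn,wzaeb] -> 7 lines: alm axp usn wzaeb zaub aixb kjw
Hunk 3: at line 3 remove [wzaeb,zaub,aixb] add [wgbtc,zki] -> 6 lines: alm axp usn wgbtc zki kjw
Hunk 4: at line 1 remove [usn] add [bjxq] -> 6 lines: alm axp bjxq wgbtc zki kjw
Hunk 5: at line 1 remove [bjxq,wgbtc] add [mcyy] -> 5 lines: alm axp mcyy zki kjw
Hunk 6: at line 1 remove [axp,mcyy,zki] add [szc] -> 3 lines: alm szc kjw
Hunk 7: at line 1 remove [szc] add [apqcl] -> 3 lines: alm apqcl kjw
Final line 2: apqcl

Answer: apqcl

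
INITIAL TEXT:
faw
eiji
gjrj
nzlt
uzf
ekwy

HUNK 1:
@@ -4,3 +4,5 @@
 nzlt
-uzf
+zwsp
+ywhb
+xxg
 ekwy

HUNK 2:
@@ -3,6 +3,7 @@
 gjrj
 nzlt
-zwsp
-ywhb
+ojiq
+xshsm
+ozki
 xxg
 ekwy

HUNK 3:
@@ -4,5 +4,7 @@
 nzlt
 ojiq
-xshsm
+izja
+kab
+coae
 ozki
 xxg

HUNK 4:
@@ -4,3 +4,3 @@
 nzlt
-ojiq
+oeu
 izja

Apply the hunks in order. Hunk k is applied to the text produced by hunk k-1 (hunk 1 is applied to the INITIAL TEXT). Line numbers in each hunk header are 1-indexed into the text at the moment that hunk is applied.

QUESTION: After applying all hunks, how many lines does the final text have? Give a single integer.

Answer: 11

Derivation:
Hunk 1: at line 4 remove [uzf] add [zwsp,ywhb,xxg] -> 8 lines: faw eiji gjrj nzlt zwsp ywhb xxg ekwy
Hunk 2: at line 3 remove [zwsp,ywhb] add [ojiq,xshsm,ozki] -> 9 lines: faw eiji gjrj nzlt ojiq xshsm ozki xxg ekwy
Hunk 3: at line 4 remove [xshsm] add [izja,kab,coae] -> 11 lines: faw eiji gjrj nzlt ojiq izja kab coae ozki xxg ekwy
Hunk 4: at line 4 remove [ojiq] add [oeu] -> 11 lines: faw eiji gjrj nzlt oeu izja kab coae ozki xxg ekwy
Final line count: 11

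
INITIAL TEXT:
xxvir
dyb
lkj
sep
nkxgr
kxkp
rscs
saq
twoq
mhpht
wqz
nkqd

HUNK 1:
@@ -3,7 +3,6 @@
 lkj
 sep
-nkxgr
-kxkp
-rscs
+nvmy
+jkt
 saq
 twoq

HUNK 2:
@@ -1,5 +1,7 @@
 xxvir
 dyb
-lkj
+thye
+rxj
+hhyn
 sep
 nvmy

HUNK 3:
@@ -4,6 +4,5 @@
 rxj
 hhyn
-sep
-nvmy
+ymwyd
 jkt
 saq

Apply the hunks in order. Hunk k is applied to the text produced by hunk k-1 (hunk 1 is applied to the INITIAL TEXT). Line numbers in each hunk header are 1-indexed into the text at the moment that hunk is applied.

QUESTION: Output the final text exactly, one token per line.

Hunk 1: at line 3 remove [nkxgr,kxkp,rscs] add [nvmy,jkt] -> 11 lines: xxvir dyb lkj sep nvmy jkt saq twoq mhpht wqz nkqd
Hunk 2: at line 1 remove [lkj] add [thye,rxj,hhyn] -> 13 lines: xxvir dyb thye rxj hhyn sep nvmy jkt saq twoq mhpht wqz nkqd
Hunk 3: at line 4 remove [sep,nvmy] add [ymwyd] -> 12 lines: xxvir dyb thye rxj hhyn ymwyd jkt saq twoq mhpht wqz nkqd

Answer: xxvir
dyb
thye
rxj
hhyn
ymwyd
jkt
saq
twoq
mhpht
wqz
nkqd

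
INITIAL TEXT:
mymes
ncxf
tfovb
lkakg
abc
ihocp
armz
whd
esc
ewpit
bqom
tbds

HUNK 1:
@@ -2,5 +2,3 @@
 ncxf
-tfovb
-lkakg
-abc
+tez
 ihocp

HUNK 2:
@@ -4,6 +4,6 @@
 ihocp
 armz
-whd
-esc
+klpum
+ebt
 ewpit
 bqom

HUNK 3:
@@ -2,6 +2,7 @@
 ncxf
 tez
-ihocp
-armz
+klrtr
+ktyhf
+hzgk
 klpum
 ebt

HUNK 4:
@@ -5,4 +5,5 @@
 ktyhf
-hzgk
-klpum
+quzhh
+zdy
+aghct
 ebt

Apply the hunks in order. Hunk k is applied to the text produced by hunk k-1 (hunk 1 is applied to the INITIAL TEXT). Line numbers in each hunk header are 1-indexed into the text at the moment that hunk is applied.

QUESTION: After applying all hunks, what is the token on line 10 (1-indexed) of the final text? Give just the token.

Answer: ewpit

Derivation:
Hunk 1: at line 2 remove [tfovb,lkakg,abc] add [tez] -> 10 lines: mymes ncxf tez ihocp armz whd esc ewpit bqom tbds
Hunk 2: at line 4 remove [whd,esc] add [klpum,ebt] -> 10 lines: mymes ncxf tez ihocp armz klpum ebt ewpit bqom tbds
Hunk 3: at line 2 remove [ihocp,armz] add [klrtr,ktyhf,hzgk] -> 11 lines: mymes ncxf tez klrtr ktyhf hzgk klpum ebt ewpit bqom tbds
Hunk 4: at line 5 remove [hzgk,klpum] add [quzhh,zdy,aghct] -> 12 lines: mymes ncxf tez klrtr ktyhf quzhh zdy aghct ebt ewpit bqom tbds
Final line 10: ewpit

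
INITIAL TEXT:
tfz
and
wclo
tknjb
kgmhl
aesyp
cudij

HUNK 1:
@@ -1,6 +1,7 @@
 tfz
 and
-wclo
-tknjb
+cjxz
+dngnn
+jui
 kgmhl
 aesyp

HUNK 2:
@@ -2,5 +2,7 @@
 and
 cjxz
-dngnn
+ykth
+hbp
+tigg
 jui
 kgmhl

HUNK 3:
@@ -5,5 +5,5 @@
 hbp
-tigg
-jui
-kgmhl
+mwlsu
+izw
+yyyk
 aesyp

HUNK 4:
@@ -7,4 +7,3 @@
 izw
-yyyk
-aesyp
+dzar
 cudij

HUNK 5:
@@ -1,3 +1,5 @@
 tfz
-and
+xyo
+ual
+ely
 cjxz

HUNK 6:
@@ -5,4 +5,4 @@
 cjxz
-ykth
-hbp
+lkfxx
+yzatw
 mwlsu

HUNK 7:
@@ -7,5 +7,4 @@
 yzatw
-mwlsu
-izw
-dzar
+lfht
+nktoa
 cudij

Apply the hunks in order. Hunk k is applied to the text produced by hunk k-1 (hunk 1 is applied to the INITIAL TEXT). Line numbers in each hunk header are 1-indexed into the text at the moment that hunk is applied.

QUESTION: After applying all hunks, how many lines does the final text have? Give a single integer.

Hunk 1: at line 1 remove [wclo,tknjb] add [cjxz,dngnn,jui] -> 8 lines: tfz and cjxz dngnn jui kgmhl aesyp cudij
Hunk 2: at line 2 remove [dngnn] add [ykth,hbp,tigg] -> 10 lines: tfz and cjxz ykth hbp tigg jui kgmhl aesyp cudij
Hunk 3: at line 5 remove [tigg,jui,kgmhl] add [mwlsu,izw,yyyk] -> 10 lines: tfz and cjxz ykth hbp mwlsu izw yyyk aesyp cudij
Hunk 4: at line 7 remove [yyyk,aesyp] add [dzar] -> 9 lines: tfz and cjxz ykth hbp mwlsu izw dzar cudij
Hunk 5: at line 1 remove [and] add [xyo,ual,ely] -> 11 lines: tfz xyo ual ely cjxz ykth hbp mwlsu izw dzar cudij
Hunk 6: at line 5 remove [ykth,hbp] add [lkfxx,yzatw] -> 11 lines: tfz xyo ual ely cjxz lkfxx yzatw mwlsu izw dzar cudij
Hunk 7: at line 7 remove [mwlsu,izw,dzar] add [lfht,nktoa] -> 10 lines: tfz xyo ual ely cjxz lkfxx yzatw lfht nktoa cudij
Final line count: 10

Answer: 10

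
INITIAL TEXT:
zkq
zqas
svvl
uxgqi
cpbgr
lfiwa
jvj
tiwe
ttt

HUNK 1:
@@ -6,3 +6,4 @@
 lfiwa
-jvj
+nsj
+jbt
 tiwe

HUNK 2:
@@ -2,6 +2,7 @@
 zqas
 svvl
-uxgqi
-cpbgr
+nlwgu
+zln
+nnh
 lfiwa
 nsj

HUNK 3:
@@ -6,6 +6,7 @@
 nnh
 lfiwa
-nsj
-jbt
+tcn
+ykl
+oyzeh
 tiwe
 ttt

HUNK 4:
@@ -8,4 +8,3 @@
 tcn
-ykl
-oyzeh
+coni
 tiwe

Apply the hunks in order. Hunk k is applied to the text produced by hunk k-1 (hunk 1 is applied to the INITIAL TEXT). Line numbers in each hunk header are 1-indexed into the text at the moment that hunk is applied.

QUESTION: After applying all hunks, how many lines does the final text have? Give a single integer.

Answer: 11

Derivation:
Hunk 1: at line 6 remove [jvj] add [nsj,jbt] -> 10 lines: zkq zqas svvl uxgqi cpbgr lfiwa nsj jbt tiwe ttt
Hunk 2: at line 2 remove [uxgqi,cpbgr] add [nlwgu,zln,nnh] -> 11 lines: zkq zqas svvl nlwgu zln nnh lfiwa nsj jbt tiwe ttt
Hunk 3: at line 6 remove [nsj,jbt] add [tcn,ykl,oyzeh] -> 12 lines: zkq zqas svvl nlwgu zln nnh lfiwa tcn ykl oyzeh tiwe ttt
Hunk 4: at line 8 remove [ykl,oyzeh] add [coni] -> 11 lines: zkq zqas svvl nlwgu zln nnh lfiwa tcn coni tiwe ttt
Final line count: 11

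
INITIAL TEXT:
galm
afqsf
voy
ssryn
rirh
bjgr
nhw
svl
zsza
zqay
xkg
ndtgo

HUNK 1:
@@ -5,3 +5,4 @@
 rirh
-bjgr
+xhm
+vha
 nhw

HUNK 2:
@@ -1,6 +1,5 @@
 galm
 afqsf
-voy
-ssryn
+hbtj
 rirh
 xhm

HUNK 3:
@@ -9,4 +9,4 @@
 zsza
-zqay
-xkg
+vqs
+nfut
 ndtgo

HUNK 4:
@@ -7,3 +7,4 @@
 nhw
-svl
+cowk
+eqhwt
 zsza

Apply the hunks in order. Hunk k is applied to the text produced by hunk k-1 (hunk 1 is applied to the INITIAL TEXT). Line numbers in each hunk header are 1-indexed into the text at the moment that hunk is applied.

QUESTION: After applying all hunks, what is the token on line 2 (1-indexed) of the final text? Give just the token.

Hunk 1: at line 5 remove [bjgr] add [xhm,vha] -> 13 lines: galm afqsf voy ssryn rirh xhm vha nhw svl zsza zqay xkg ndtgo
Hunk 2: at line 1 remove [voy,ssryn] add [hbtj] -> 12 lines: galm afqsf hbtj rirh xhm vha nhw svl zsza zqay xkg ndtgo
Hunk 3: at line 9 remove [zqay,xkg] add [vqs,nfut] -> 12 lines: galm afqsf hbtj rirh xhm vha nhw svl zsza vqs nfut ndtgo
Hunk 4: at line 7 remove [svl] add [cowk,eqhwt] -> 13 lines: galm afqsf hbtj rirh xhm vha nhw cowk eqhwt zsza vqs nfut ndtgo
Final line 2: afqsf

Answer: afqsf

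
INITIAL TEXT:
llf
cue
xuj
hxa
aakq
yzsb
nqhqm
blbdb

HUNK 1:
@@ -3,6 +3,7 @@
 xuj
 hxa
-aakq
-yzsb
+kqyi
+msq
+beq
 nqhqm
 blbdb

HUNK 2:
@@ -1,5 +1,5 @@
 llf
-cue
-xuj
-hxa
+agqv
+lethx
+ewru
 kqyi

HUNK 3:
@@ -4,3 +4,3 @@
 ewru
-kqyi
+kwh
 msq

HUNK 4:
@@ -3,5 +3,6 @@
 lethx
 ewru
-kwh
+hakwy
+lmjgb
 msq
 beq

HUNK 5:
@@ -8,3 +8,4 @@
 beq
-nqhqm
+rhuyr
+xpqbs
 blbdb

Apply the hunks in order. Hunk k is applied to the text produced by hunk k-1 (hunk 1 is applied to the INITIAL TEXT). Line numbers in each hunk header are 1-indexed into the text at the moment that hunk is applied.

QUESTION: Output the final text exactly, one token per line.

Hunk 1: at line 3 remove [aakq,yzsb] add [kqyi,msq,beq] -> 9 lines: llf cue xuj hxa kqyi msq beq nqhqm blbdb
Hunk 2: at line 1 remove [cue,xuj,hxa] add [agqv,lethx,ewru] -> 9 lines: llf agqv lethx ewru kqyi msq beq nqhqm blbdb
Hunk 3: at line 4 remove [kqyi] add [kwh] -> 9 lines: llf agqv lethx ewru kwh msq beq nqhqm blbdb
Hunk 4: at line 3 remove [kwh] add [hakwy,lmjgb] -> 10 lines: llf agqv lethx ewru hakwy lmjgb msq beq nqhqm blbdb
Hunk 5: at line 8 remove [nqhqm] add [rhuyr,xpqbs] -> 11 lines: llf agqv lethx ewru hakwy lmjgb msq beq rhuyr xpqbs blbdb

Answer: llf
agqv
lethx
ewru
hakwy
lmjgb
msq
beq
rhuyr
xpqbs
blbdb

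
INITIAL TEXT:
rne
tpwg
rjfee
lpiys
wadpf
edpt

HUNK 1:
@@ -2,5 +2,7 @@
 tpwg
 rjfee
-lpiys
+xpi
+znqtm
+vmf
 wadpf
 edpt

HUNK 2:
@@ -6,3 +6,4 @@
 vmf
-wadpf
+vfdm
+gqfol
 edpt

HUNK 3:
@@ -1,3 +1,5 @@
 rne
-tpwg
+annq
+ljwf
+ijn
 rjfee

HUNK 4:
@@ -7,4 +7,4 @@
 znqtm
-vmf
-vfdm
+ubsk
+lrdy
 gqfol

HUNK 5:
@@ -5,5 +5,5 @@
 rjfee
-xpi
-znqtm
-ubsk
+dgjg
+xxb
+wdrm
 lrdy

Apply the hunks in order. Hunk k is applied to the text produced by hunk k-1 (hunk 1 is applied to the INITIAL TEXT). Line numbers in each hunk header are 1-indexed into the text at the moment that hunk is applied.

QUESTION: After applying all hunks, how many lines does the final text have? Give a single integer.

Answer: 11

Derivation:
Hunk 1: at line 2 remove [lpiys] add [xpi,znqtm,vmf] -> 8 lines: rne tpwg rjfee xpi znqtm vmf wadpf edpt
Hunk 2: at line 6 remove [wadpf] add [vfdm,gqfol] -> 9 lines: rne tpwg rjfee xpi znqtm vmf vfdm gqfol edpt
Hunk 3: at line 1 remove [tpwg] add [annq,ljwf,ijn] -> 11 lines: rne annq ljwf ijn rjfee xpi znqtm vmf vfdm gqfol edpt
Hunk 4: at line 7 remove [vmf,vfdm] add [ubsk,lrdy] -> 11 lines: rne annq ljwf ijn rjfee xpi znqtm ubsk lrdy gqfol edpt
Hunk 5: at line 5 remove [xpi,znqtm,ubsk] add [dgjg,xxb,wdrm] -> 11 lines: rne annq ljwf ijn rjfee dgjg xxb wdrm lrdy gqfol edpt
Final line count: 11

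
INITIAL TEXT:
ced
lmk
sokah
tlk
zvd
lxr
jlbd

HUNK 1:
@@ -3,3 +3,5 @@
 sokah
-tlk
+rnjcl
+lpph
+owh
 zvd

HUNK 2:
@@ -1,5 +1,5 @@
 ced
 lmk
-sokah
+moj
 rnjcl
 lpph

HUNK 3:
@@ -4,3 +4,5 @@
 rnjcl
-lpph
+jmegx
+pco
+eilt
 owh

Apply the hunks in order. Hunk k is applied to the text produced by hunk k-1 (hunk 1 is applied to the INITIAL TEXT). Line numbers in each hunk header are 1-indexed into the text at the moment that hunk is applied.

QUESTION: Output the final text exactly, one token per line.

Answer: ced
lmk
moj
rnjcl
jmegx
pco
eilt
owh
zvd
lxr
jlbd

Derivation:
Hunk 1: at line 3 remove [tlk] add [rnjcl,lpph,owh] -> 9 lines: ced lmk sokah rnjcl lpph owh zvd lxr jlbd
Hunk 2: at line 1 remove [sokah] add [moj] -> 9 lines: ced lmk moj rnjcl lpph owh zvd lxr jlbd
Hunk 3: at line 4 remove [lpph] add [jmegx,pco,eilt] -> 11 lines: ced lmk moj rnjcl jmegx pco eilt owh zvd lxr jlbd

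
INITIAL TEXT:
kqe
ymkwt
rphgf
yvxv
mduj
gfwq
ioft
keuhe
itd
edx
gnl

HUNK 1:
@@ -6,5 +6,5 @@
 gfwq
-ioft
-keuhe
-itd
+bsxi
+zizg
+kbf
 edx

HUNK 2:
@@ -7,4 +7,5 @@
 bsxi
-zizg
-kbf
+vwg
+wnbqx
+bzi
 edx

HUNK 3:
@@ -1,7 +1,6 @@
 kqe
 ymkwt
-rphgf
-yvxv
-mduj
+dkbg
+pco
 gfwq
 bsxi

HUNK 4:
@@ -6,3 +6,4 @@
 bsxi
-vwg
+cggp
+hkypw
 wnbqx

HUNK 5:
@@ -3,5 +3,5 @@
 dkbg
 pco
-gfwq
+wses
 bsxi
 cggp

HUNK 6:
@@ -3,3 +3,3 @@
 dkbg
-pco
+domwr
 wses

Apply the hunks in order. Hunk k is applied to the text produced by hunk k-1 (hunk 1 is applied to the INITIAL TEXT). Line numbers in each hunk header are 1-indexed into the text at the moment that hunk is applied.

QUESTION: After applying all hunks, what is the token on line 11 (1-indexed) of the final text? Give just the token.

Answer: edx

Derivation:
Hunk 1: at line 6 remove [ioft,keuhe,itd] add [bsxi,zizg,kbf] -> 11 lines: kqe ymkwt rphgf yvxv mduj gfwq bsxi zizg kbf edx gnl
Hunk 2: at line 7 remove [zizg,kbf] add [vwg,wnbqx,bzi] -> 12 lines: kqe ymkwt rphgf yvxv mduj gfwq bsxi vwg wnbqx bzi edx gnl
Hunk 3: at line 1 remove [rphgf,yvxv,mduj] add [dkbg,pco] -> 11 lines: kqe ymkwt dkbg pco gfwq bsxi vwg wnbqx bzi edx gnl
Hunk 4: at line 6 remove [vwg] add [cggp,hkypw] -> 12 lines: kqe ymkwt dkbg pco gfwq bsxi cggp hkypw wnbqx bzi edx gnl
Hunk 5: at line 3 remove [gfwq] add [wses] -> 12 lines: kqe ymkwt dkbg pco wses bsxi cggp hkypw wnbqx bzi edx gnl
Hunk 6: at line 3 remove [pco] add [domwr] -> 12 lines: kqe ymkwt dkbg domwr wses bsxi cggp hkypw wnbqx bzi edx gnl
Final line 11: edx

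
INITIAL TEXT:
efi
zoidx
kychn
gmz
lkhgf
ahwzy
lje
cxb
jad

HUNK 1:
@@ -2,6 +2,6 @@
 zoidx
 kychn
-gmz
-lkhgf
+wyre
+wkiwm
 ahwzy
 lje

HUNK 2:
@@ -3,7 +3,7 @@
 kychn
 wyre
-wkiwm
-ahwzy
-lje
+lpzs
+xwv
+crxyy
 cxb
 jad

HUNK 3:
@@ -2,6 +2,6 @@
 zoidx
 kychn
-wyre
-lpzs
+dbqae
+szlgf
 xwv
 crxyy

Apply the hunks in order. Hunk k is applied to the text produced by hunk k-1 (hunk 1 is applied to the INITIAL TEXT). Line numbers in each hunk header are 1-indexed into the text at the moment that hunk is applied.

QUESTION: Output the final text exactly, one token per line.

Answer: efi
zoidx
kychn
dbqae
szlgf
xwv
crxyy
cxb
jad

Derivation:
Hunk 1: at line 2 remove [gmz,lkhgf] add [wyre,wkiwm] -> 9 lines: efi zoidx kychn wyre wkiwm ahwzy lje cxb jad
Hunk 2: at line 3 remove [wkiwm,ahwzy,lje] add [lpzs,xwv,crxyy] -> 9 lines: efi zoidx kychn wyre lpzs xwv crxyy cxb jad
Hunk 3: at line 2 remove [wyre,lpzs] add [dbqae,szlgf] -> 9 lines: efi zoidx kychn dbqae szlgf xwv crxyy cxb jad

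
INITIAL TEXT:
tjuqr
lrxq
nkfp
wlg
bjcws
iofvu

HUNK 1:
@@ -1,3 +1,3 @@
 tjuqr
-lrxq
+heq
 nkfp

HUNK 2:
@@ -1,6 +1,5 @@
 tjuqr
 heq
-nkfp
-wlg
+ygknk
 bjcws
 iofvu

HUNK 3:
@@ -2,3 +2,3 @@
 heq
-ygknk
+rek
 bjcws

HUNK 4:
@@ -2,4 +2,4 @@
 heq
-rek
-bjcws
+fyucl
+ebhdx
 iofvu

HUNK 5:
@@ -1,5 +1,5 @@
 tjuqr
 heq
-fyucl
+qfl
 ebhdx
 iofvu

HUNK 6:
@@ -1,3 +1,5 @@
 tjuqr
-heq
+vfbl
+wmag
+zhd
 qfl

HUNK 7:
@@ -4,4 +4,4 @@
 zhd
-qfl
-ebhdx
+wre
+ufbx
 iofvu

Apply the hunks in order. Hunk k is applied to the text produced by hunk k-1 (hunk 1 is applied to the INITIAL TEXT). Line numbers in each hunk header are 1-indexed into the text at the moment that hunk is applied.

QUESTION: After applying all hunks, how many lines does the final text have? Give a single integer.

Hunk 1: at line 1 remove [lrxq] add [heq] -> 6 lines: tjuqr heq nkfp wlg bjcws iofvu
Hunk 2: at line 1 remove [nkfp,wlg] add [ygknk] -> 5 lines: tjuqr heq ygknk bjcws iofvu
Hunk 3: at line 2 remove [ygknk] add [rek] -> 5 lines: tjuqr heq rek bjcws iofvu
Hunk 4: at line 2 remove [rek,bjcws] add [fyucl,ebhdx] -> 5 lines: tjuqr heq fyucl ebhdx iofvu
Hunk 5: at line 1 remove [fyucl] add [qfl] -> 5 lines: tjuqr heq qfl ebhdx iofvu
Hunk 6: at line 1 remove [heq] add [vfbl,wmag,zhd] -> 7 lines: tjuqr vfbl wmag zhd qfl ebhdx iofvu
Hunk 7: at line 4 remove [qfl,ebhdx] add [wre,ufbx] -> 7 lines: tjuqr vfbl wmag zhd wre ufbx iofvu
Final line count: 7

Answer: 7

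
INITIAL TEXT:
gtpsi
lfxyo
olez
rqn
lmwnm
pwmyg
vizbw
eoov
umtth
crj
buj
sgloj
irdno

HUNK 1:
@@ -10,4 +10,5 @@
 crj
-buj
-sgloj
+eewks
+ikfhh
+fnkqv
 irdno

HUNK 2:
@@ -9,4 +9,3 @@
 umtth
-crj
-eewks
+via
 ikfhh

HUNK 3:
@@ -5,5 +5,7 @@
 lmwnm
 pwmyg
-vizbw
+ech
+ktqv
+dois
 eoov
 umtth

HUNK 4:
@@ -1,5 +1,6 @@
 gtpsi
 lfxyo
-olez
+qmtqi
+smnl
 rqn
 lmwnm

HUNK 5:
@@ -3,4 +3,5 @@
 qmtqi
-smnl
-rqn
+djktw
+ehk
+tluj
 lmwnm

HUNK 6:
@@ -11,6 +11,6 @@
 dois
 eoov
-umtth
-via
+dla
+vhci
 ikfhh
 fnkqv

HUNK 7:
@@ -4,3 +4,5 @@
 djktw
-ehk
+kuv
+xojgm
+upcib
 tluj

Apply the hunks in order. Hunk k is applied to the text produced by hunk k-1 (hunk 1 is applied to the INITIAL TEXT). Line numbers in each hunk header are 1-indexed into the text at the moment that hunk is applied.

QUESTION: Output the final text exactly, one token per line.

Hunk 1: at line 10 remove [buj,sgloj] add [eewks,ikfhh,fnkqv] -> 14 lines: gtpsi lfxyo olez rqn lmwnm pwmyg vizbw eoov umtth crj eewks ikfhh fnkqv irdno
Hunk 2: at line 9 remove [crj,eewks] add [via] -> 13 lines: gtpsi lfxyo olez rqn lmwnm pwmyg vizbw eoov umtth via ikfhh fnkqv irdno
Hunk 3: at line 5 remove [vizbw] add [ech,ktqv,dois] -> 15 lines: gtpsi lfxyo olez rqn lmwnm pwmyg ech ktqv dois eoov umtth via ikfhh fnkqv irdno
Hunk 4: at line 1 remove [olez] add [qmtqi,smnl] -> 16 lines: gtpsi lfxyo qmtqi smnl rqn lmwnm pwmyg ech ktqv dois eoov umtth via ikfhh fnkqv irdno
Hunk 5: at line 3 remove [smnl,rqn] add [djktw,ehk,tluj] -> 17 lines: gtpsi lfxyo qmtqi djktw ehk tluj lmwnm pwmyg ech ktqv dois eoov umtth via ikfhh fnkqv irdno
Hunk 6: at line 11 remove [umtth,via] add [dla,vhci] -> 17 lines: gtpsi lfxyo qmtqi djktw ehk tluj lmwnm pwmyg ech ktqv dois eoov dla vhci ikfhh fnkqv irdno
Hunk 7: at line 4 remove [ehk] add [kuv,xojgm,upcib] -> 19 lines: gtpsi lfxyo qmtqi djktw kuv xojgm upcib tluj lmwnm pwmyg ech ktqv dois eoov dla vhci ikfhh fnkqv irdno

Answer: gtpsi
lfxyo
qmtqi
djktw
kuv
xojgm
upcib
tluj
lmwnm
pwmyg
ech
ktqv
dois
eoov
dla
vhci
ikfhh
fnkqv
irdno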